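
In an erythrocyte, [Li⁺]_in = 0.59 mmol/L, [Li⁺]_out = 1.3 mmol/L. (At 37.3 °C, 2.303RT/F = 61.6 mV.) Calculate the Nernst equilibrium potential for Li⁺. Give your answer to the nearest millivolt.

E = (61.6/z) · log₁₀([Li⁺]_out/[Li⁺]_in) with z = +1.
= (61.6/1) · log₁₀(1.3/0.59) = 61.60 · log₁₀(2.203)
= 61.60 · (0.3431) = 21.13 mV

21 mV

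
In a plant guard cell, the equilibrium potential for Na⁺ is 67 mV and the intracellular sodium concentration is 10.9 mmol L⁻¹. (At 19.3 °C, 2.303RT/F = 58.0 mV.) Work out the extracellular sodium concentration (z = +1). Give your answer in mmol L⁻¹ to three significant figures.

156 mmol L⁻¹

Nernst: E = (58.0/1) · log₁₀([out]/[in]), so log₁₀([out]/[in]) = 67.0 × 1 / 58.0 = 1.1552.
[out]/[in] = 10^(1.1552) = 14.29.
[out] = 14.29 × 10.9 = 155.8 mmol L⁻¹.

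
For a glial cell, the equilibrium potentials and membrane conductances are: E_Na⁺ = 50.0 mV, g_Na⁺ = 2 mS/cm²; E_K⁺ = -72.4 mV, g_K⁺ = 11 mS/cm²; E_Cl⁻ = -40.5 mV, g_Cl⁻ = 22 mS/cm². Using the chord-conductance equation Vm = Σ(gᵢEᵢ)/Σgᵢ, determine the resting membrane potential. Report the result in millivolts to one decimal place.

-45.4 mV

Σ gᵢEᵢ = 2·(50.0) + 11·(-72.4) + 22·(-40.5) = -1587.40
Σ gᵢ = 2 + 11 + 22 = 35
Vm = -1587.40 / 35 = -45.35 mV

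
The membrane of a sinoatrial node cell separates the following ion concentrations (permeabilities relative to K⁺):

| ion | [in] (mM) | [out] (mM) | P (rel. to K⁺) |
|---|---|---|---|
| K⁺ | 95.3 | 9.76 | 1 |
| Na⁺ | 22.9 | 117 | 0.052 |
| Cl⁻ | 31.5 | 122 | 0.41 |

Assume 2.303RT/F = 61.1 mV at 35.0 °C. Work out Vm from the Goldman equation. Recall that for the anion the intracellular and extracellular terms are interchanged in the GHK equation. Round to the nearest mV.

-43 mV

Vm = 61.1 · log₁₀[(Σ P·[cation]ₒ + Σ P·[anion]ᵢ) / (Σ P·[cation]ᵢ + Σ P·[anion]ₒ)]
Numerator = 1×9.76 + 0.052×117 + 0.41×31.5 = 28.76
Denominator = 1×95.3 + 0.052×22.9 + 0.41×122 = 146.5
Vm = 61.1 · log₁₀(0.19629) = 61.1 × (-0.7071) = -43.20 mV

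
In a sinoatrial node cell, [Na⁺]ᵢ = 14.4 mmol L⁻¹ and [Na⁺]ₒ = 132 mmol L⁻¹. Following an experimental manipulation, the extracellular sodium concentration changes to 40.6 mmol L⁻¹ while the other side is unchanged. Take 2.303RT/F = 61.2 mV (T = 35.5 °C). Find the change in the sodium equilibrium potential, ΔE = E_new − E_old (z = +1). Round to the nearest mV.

-31 mV

E_old = (61.2/1)·log₁₀(132/14.4) = 58.89 mV
E_new = (61.2/1)·log₁₀(40.6/14.4) = 27.55 mV
ΔE = 27.55 − (58.89) = -31.34 mV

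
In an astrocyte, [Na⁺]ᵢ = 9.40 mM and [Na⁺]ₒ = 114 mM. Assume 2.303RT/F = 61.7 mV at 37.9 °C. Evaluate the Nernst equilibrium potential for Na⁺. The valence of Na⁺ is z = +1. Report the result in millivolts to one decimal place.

66.9 mV

E = (61.7/z) · log₁₀([Na⁺]_out/[Na⁺]_in) with z = +1.
= (61.7/1) · log₁₀(114/9.40) = 61.70 · log₁₀(12.13)
= 61.70 · (1.0838) = 66.87 mV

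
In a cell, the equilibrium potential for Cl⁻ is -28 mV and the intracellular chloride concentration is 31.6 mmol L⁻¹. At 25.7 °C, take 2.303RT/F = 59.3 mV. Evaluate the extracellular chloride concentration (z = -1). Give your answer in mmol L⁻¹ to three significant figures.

93.7 mmol L⁻¹

Nernst: E = (59.3/-1) · log₁₀([out]/[in]), so log₁₀([out]/[in]) = -28.0 × -1 / 59.3 = 0.4722.
[out]/[in] = 10^(0.4722) = 2.966.
[out] = 2.966 × 31.6 = 93.73 mmol L⁻¹.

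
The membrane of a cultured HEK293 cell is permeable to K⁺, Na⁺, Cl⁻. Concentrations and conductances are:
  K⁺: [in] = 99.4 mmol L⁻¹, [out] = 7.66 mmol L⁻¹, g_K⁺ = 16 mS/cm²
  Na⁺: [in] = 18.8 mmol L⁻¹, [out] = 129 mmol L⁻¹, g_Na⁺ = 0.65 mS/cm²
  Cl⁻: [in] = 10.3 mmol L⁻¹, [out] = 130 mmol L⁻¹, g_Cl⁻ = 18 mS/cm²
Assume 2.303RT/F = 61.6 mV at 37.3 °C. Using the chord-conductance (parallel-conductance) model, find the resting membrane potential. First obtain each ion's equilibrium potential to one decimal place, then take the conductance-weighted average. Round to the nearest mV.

-66 mV

E_K⁺ = (61.6/1)·log₁₀(7.66/99.4) = -68.6 mV
E_Na⁺ = (61.6/1)·log₁₀(129/18.8) = 51.5 mV
E_Cl⁻ = (61.6/-1)·log₁₀(130/10.3) = -67.8 mV
Vm = (Σ gᵢEᵢ)/(Σ gᵢ) = (16·-68.6 + 0.65·51.5 + 18·-67.8) / (16 + 0.65 + 18)
= -2284.52 / 34.65 = -65.93 mV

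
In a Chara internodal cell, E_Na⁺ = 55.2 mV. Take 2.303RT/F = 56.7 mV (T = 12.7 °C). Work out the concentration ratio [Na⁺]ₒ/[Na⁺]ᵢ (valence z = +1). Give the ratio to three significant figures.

log₁₀([out]/[in]) = E·z/(56.7) = 55.2 × 1 / 56.7 = 0.9735
[out]/[in] = 10^(0.9735) = 9.409

9.41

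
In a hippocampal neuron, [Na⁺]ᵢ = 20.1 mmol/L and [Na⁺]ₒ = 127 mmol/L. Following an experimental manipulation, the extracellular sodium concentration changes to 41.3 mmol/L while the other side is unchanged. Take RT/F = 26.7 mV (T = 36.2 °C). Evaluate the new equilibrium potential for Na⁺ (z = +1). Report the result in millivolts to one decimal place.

19.2 mV

After the shift: [Na⁺]_out = 41.3, [Na⁺]_in = 20.1 mmol/L.
E_new = (26.7/1)·ln(41.3/20.1) = 26.70 · (0.7201) = 19.23 mV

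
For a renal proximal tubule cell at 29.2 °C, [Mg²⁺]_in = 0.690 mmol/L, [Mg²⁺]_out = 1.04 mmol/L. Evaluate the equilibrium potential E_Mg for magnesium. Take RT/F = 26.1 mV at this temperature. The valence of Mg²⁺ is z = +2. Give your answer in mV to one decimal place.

E = (26.1/z) · ln([Mg²⁺]_out/[Mg²⁺]_in) with z = +2.
= (26.1/2) · ln(1.04/0.690) = 13.05 · ln(1.507)
= 13.05 · (0.4103) = 5.35 mV

5.4 mV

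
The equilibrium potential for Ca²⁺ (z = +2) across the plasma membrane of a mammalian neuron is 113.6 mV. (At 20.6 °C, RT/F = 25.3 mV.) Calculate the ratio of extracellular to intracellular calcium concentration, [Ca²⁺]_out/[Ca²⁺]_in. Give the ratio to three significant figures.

7940

ln([out]/[in]) = E·z/(25.3) = 113.6 × 2 / 25.3 = 8.9802
[out]/[in] = e^(8.9802) = 7945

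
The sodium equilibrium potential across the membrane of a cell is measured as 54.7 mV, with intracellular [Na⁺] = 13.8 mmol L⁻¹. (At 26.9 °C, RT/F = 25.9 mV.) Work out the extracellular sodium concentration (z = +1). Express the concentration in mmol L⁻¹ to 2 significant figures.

110 mmol L⁻¹

Nernst: E = (25.9/1) · ln([out]/[in]), so ln([out]/[in]) = 54.7 × 1 / 25.9 = 2.1120.
[out]/[in] = e^(2.1120) = 8.264.
[out] = 8.264 × 13.8 = 114.1 mmol L⁻¹.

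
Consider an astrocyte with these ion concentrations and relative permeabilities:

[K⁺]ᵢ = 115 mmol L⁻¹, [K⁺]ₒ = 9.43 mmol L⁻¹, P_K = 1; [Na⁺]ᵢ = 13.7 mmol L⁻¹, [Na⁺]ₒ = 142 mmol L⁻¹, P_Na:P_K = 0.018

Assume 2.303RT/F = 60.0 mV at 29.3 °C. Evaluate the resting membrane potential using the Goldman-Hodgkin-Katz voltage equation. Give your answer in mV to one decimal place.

Vm = 60.0 · log₁₀[(Σ P·[cation]ₒ + Σ P·[anion]ᵢ) / (Σ P·[cation]ᵢ + Σ P·[anion]ₒ)]
Numerator = 1×9.43 + 0.018×142 = 11.99
Denominator = 1×115 + 0.018×13.7 = 115.2
Vm = 60.0 · log₁₀(0.104) = 60.0 × (-0.9830) = -58.98 mV

-59.0 mV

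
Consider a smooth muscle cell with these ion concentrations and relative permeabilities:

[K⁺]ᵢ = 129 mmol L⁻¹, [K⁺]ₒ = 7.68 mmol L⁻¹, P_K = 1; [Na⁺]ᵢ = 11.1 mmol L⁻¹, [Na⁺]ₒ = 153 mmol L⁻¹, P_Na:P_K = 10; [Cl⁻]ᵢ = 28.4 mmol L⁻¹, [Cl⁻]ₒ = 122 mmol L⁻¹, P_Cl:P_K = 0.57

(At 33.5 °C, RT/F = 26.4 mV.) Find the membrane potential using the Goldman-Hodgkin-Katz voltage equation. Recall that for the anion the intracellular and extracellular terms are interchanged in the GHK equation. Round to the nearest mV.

Vm = 26.4 · ln[(Σ P·[cation]ₒ + Σ P·[anion]ᵢ) / (Σ P·[cation]ᵢ + Σ P·[anion]ₒ)]
Numerator = 1×7.68 + 10×153 + 0.57×28.4 = 1554
Denominator = 1×129 + 10×11.1 + 0.57×122 = 309.5
Vm = 26.4 · ln(5.0199) = 26.4 × (1.6134) = 42.59 mV

43 mV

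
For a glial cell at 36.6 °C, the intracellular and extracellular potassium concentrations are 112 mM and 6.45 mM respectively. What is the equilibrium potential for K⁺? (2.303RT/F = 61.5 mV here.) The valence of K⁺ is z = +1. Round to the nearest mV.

-76 mV

E = (61.5/z) · log₁₀([K⁺]_out/[K⁺]_in) with z = +1.
= (61.5/1) · log₁₀(6.45/112) = 61.50 · log₁₀(0.05759)
= 61.50 · (-1.2397) = -76.24 mV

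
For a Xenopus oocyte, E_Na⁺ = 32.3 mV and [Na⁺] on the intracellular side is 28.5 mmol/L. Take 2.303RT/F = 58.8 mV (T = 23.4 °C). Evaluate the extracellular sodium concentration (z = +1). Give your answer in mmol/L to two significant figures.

100 mmol/L

Nernst: E = (58.8/1) · log₁₀([out]/[in]), so log₁₀([out]/[in]) = 32.3 × 1 / 58.8 = 0.5493.
[out]/[in] = 10^(0.5493) = 3.543.
[out] = 3.543 × 28.5 = 101 mmol/L.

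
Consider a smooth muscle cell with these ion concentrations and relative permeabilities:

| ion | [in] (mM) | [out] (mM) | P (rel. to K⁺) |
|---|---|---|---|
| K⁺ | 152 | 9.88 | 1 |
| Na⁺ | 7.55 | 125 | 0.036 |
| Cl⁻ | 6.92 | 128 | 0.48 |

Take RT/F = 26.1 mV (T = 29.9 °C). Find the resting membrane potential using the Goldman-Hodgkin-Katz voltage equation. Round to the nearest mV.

-65 mV

Vm = 26.1 · ln[(Σ P·[cation]ₒ + Σ P·[anion]ᵢ) / (Σ P·[cation]ᵢ + Σ P·[anion]ₒ)]
Numerator = 1×9.88 + 0.036×125 + 0.48×6.92 = 17.7
Denominator = 1×152 + 0.036×7.55 + 0.48×128 = 213.7
Vm = 26.1 · ln(0.082829) = 26.1 × (-2.4910) = -65.01 mV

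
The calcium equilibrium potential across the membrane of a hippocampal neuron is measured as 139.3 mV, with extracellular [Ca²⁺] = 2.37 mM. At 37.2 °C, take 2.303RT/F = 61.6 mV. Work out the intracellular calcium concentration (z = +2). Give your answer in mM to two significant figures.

0.000071 mM

Nernst: E = (61.6/2) · log₁₀([out]/[in]), so log₁₀([out]/[in]) = 139.3 × 2 / 61.6 = 4.5227.
[out]/[in] = 10^(4.5227) = 3.332e+04.
[in] = 2.37 / 3.332e+04 = 7.112e-05 mM.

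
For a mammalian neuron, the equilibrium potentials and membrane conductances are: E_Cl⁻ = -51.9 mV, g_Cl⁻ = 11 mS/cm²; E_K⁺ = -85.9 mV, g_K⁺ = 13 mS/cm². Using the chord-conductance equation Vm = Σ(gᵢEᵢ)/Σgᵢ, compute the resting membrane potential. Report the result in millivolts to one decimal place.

-70.3 mV

Σ gᵢEᵢ = 11·(-51.9) + 13·(-85.9) = -1687.60
Σ gᵢ = 11 + 13 = 24
Vm = -1687.60 / 24 = -70.32 mV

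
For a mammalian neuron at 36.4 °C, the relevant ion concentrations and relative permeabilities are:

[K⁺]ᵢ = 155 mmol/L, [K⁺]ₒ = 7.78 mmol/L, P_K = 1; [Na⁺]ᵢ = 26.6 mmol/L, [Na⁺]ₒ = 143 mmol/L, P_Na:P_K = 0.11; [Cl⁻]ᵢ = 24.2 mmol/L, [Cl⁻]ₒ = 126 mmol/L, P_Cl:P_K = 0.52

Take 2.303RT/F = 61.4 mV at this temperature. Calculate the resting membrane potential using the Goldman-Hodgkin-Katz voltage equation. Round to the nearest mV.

Vm = 61.4 · log₁₀[(Σ P·[cation]ₒ + Σ P·[anion]ᵢ) / (Σ P·[cation]ᵢ + Σ P·[anion]ₒ)]
Numerator = 1×7.78 + 0.11×143 + 0.52×24.2 = 36.09
Denominator = 1×155 + 0.11×26.6 + 0.52×126 = 223.4
Vm = 61.4 · log₁₀(0.16153) = 61.4 × (-0.7917) = -48.61 mV

-49 mV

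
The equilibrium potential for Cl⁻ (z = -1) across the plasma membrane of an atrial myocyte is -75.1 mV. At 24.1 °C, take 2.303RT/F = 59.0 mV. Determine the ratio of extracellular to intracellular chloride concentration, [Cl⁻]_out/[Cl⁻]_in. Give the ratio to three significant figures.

log₁₀([out]/[in]) = E·z/(59.0) = -75.1 × -1 / 59.0 = 1.2729
[out]/[in] = 10^(1.2729) = 18.74

18.7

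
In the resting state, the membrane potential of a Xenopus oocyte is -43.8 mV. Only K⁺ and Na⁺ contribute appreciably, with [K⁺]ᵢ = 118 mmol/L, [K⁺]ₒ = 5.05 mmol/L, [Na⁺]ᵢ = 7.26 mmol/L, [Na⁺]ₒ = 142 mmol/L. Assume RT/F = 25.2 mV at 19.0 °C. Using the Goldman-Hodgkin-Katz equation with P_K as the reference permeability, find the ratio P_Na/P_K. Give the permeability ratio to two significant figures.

Let α = P_Na/P_K. GHK: Vm = 25.2·ln[(Kₒ + α·Naₒ)/(Kᵢ + α·Naᵢ)].
e^(Vm/25.2) = e^(-43.8/25.2) = 0.17586
So 0.17586·(Kᵢ + α·Naᵢ) = Kₒ + α·Naₒ → α = (0.17586·118.0 − 5.05) / (142.0 − 0.17586·7.26)
α = (20.75 − 5.05) / (142.0 − 1.277) = 15.7/140.7 = 0.1116

0.11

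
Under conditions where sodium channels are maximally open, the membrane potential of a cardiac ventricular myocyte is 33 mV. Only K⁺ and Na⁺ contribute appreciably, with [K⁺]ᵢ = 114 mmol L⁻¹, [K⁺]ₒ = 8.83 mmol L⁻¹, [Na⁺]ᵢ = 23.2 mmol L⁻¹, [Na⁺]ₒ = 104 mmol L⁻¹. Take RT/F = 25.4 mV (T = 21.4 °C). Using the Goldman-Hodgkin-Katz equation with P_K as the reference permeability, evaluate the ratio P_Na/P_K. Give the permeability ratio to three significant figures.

Let α = P_Na/P_K. GHK: Vm = 25.4·ln[(Kₒ + α·Naₒ)/(Kᵢ + α·Naᵢ)].
e^(Vm/25.4) = e^(33.0/25.4) = 3.6664
So 3.6664·(Kᵢ + α·Naᵢ) = Kₒ + α·Naₒ → α = (3.6664·114.0 − 8.83) / (104.0 − 3.6664·23.2)
α = (418 − 8.83) / (104.0 − 85.06) = 409.1/18.94 = 21.6

21.6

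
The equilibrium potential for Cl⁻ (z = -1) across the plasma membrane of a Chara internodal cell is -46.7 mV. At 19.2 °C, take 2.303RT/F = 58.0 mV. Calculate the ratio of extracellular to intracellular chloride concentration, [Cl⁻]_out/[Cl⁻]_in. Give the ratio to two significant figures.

6.4

log₁₀([out]/[in]) = E·z/(58.0) = -46.7 × -1 / 58.0 = 0.8052
[out]/[in] = 10^(0.8052) = 6.385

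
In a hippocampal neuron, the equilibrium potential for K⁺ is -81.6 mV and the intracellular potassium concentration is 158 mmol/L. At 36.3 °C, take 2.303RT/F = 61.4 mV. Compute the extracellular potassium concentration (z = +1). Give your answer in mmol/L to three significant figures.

Nernst: E = (61.4/1) · log₁₀([out]/[in]), so log₁₀([out]/[in]) = -81.6 × 1 / 61.4 = -1.3290.
[out]/[in] = 10^(-1.3290) = 0.04688.
[out] = 0.04688 × 158 = 7.407 mmol/L.

7.41 mmol/L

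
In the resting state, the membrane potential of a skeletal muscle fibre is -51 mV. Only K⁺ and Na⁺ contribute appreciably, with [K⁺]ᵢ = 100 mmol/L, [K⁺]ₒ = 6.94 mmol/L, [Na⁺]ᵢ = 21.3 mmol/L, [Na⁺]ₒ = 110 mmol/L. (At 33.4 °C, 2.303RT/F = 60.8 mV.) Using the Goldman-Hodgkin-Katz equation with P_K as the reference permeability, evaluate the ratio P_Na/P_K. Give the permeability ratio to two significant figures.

0.071

Let α = P_Na/P_K. GHK: Vm = 60.8·log₁₀[(Kₒ + α·Naₒ)/(Kᵢ + α·Naᵢ)].
10^(Vm/60.8) = 10^(-51.0/60.8) = 0.14494
So 0.14494·(Kᵢ + α·Naᵢ) = Kₒ + α·Naₒ → α = (0.14494·100.0 − 6.94) / (110.0 − 0.14494·21.3)
α = (14.49 − 6.94) / (110.0 − 3.087) = 7.554/106.9 = 0.07065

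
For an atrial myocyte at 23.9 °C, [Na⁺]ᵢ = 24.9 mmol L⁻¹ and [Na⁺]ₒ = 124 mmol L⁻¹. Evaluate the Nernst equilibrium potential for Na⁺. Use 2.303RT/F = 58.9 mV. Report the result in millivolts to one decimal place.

E = (58.9/z) · log₁₀([Na⁺]_out/[Na⁺]_in) with z = +1.
= (58.9/1) · log₁₀(124/24.9) = 58.90 · log₁₀(4.98)
= 58.90 · (0.6972) = 41.07 mV

41.1 mV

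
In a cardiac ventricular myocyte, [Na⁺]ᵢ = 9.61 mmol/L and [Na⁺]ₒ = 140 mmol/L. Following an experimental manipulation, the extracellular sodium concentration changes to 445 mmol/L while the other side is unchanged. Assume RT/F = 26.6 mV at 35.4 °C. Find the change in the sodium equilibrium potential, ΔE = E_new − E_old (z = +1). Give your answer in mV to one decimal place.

30.8 mV

E_old = (26.6/1)·ln(140/9.61) = 71.26 mV
E_new = (26.6/1)·ln(445/9.61) = 102.02 mV
ΔE = 102.02 − (71.26) = 30.76 mV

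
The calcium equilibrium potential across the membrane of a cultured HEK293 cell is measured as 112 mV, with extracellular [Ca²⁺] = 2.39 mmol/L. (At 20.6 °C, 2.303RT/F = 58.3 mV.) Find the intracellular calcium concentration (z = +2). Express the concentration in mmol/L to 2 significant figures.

0.00034 mmol/L

Nernst: E = (58.3/2) · log₁₀([out]/[in]), so log₁₀([out]/[in]) = 112.0 × 2 / 58.3 = 3.8422.
[out]/[in] = 10^(3.8422) = 6953.
[in] = 2.39 / 6953 = 0.0003437 mmol/L.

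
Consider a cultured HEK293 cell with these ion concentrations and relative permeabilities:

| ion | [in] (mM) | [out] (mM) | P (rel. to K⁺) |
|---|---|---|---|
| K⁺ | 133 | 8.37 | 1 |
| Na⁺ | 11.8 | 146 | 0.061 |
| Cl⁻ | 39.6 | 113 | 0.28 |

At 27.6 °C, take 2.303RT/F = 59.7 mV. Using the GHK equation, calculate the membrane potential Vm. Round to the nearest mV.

Vm = 59.7 · log₁₀[(Σ P·[cation]ₒ + Σ P·[anion]ᵢ) / (Σ P·[cation]ᵢ + Σ P·[anion]ₒ)]
Numerator = 1×8.37 + 0.061×146 + 0.28×39.6 = 28.36
Denominator = 1×133 + 0.061×11.8 + 0.28×113 = 165.4
Vm = 59.7 · log₁₀(0.17153) = 59.7 × (-0.7657) = -45.71 mV

-46 mV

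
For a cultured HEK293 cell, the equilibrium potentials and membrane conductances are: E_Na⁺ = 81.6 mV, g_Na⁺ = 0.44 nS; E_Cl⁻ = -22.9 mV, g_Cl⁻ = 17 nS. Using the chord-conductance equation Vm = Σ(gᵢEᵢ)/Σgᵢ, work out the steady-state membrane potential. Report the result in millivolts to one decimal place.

-20.3 mV

Σ gᵢEᵢ = 0.44·(81.6) + 17·(-22.9) = -353.40
Σ gᵢ = 0.44 + 17 = 17.44
Vm = -353.40 / 17.44 = -20.26 mV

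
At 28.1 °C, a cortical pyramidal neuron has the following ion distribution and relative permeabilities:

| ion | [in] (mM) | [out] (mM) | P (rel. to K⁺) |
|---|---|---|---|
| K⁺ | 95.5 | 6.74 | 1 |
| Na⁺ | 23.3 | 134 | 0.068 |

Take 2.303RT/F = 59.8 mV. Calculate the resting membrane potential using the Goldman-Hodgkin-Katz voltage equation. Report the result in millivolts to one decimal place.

Vm = 59.8 · log₁₀[(Σ P·[cation]ₒ + Σ P·[anion]ᵢ) / (Σ P·[cation]ᵢ + Σ P·[anion]ₒ)]
Numerator = 1×6.74 + 0.068×134 = 15.85
Denominator = 1×95.5 + 0.068×23.3 = 97.08
Vm = 59.8 · log₁₀(0.16328) = 59.8 × (-0.7871) = -47.07 mV

-47.1 mV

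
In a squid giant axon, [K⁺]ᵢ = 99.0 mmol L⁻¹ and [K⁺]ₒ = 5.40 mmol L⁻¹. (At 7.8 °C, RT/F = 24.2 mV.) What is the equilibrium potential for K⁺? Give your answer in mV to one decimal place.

E = (24.2/z) · ln([K⁺]_out/[K⁺]_in) with z = +1.
= (24.2/1) · ln(5.40/99.0) = 24.20 · ln(0.05455)
= 24.20 · (-2.9087) = -70.39 mV

-70.4 mV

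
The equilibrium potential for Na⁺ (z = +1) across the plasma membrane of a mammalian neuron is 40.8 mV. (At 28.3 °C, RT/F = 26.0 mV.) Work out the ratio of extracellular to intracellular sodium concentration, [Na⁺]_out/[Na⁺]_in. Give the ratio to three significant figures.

ln([out]/[in]) = E·z/(26.0) = 40.8 × 1 / 26.0 = 1.5692
[out]/[in] = e^(1.5692) = 4.803

4.80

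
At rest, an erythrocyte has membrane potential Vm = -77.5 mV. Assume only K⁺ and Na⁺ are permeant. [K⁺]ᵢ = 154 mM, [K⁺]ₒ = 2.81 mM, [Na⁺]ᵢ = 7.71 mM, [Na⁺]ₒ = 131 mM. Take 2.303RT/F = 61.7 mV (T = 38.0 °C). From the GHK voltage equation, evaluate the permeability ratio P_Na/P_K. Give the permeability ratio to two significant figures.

Let α = P_Na/P_K. GHK: Vm = 61.7·log₁₀[(Kₒ + α·Naₒ)/(Kᵢ + α·Naᵢ)].
10^(Vm/61.7) = 10^(-77.5/61.7) = 0.055453
So 0.055453·(Kᵢ + α·Naᵢ) = Kₒ + α·Naₒ → α = (0.055453·154.0 − 2.81) / (131.0 − 0.055453·7.71)
α = (8.54 − 2.81) / (131.0 − 0.4275) = 5.73/130.6 = 0.04388

0.044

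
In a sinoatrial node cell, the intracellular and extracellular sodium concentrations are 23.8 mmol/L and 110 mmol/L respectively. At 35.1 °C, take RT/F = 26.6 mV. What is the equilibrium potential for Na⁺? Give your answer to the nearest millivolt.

41 mV

E = (26.6/z) · ln([Na⁺]_out/[Na⁺]_in) with z = +1.
= (26.6/1) · ln(110/23.8) = 26.60 · ln(4.622)
= 26.60 · (1.5308) = 40.72 mV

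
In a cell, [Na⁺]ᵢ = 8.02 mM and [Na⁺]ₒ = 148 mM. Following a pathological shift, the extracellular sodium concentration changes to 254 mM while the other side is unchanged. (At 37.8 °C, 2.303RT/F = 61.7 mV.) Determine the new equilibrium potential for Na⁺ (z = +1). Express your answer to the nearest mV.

93 mV

After the shift: [Na⁺]_out = 254, [Na⁺]_in = 8.02 mM.
E_new = (61.7/1)·log₁₀(254/8.02) = 61.70 · (1.5007) = 92.59 mV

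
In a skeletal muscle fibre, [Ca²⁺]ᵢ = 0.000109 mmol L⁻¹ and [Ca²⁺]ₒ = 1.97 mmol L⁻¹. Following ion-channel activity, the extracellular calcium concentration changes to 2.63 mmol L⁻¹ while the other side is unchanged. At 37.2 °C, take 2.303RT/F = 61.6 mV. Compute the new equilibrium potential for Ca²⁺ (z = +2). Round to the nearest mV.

After the shift: [Ca²⁺]_out = 2.63, [Ca²⁺]_in = 0.000109 mmol L⁻¹.
E_new = (61.6/2)·log₁₀(2.63/0.000109) = 30.80 · (4.3825) = 134.98 mV

135 mV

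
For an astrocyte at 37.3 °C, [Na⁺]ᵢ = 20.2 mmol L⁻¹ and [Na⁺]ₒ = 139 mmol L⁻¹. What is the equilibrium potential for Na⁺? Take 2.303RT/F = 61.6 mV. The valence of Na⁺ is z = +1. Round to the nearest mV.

E = (61.6/z) · log₁₀([Na⁺]_out/[Na⁺]_in) with z = +1.
= (61.6/1) · log₁₀(139/20.2) = 61.60 · log₁₀(6.881)
= 61.60 · (0.8377) = 51.60 mV

52 mV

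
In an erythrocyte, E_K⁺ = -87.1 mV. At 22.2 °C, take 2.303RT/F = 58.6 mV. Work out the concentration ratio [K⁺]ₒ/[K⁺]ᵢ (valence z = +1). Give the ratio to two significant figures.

log₁₀([out]/[in]) = E·z/(58.6) = -87.1 × 1 / 58.6 = -1.4863
[out]/[in] = 10^(-1.4863) = 0.03263

0.033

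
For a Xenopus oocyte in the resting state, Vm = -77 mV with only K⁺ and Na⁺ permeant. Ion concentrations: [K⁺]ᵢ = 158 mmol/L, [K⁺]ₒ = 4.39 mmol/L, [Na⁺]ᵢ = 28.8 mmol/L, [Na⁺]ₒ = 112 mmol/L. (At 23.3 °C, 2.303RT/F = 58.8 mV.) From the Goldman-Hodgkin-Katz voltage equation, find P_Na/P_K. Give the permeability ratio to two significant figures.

0.030

Let α = P_Na/P_K. GHK: Vm = 58.8·log₁₀[(Kₒ + α·Naₒ)/(Kᵢ + α·Naᵢ)].
10^(Vm/58.8) = 10^(-77.0/58.8) = 0.049032
So 0.049032·(Kᵢ + α·Naᵢ) = Kₒ + α·Naₒ → α = (0.049032·158.0 − 4.39) / (112.0 − 0.049032·28.8)
α = (7.747 − 4.39) / (112.0 − 1.412) = 3.357/110.6 = 0.03036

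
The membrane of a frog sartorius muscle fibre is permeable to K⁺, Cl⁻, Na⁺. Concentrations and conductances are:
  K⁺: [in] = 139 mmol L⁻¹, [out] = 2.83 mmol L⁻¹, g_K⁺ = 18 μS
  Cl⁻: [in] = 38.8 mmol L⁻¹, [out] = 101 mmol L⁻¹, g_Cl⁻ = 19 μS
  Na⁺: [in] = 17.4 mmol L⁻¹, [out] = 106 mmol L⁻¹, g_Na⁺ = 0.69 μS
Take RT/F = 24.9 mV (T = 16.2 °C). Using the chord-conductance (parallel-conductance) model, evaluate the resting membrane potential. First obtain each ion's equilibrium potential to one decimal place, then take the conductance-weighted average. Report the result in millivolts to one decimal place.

E_K⁺ = (24.9/1)·ln(2.83/139) = -97.0 mV
E_Cl⁻ = (24.9/-1)·ln(101/38.8) = -23.8 mV
E_Na⁺ = (24.9/1)·ln(106/17.4) = 45.0 mV
Vm = (Σ gᵢEᵢ)/(Σ gᵢ) = (18·-97.0 + 19·-23.8 + 0.69·45.0) / (18 + 19 + 0.69)
= -2167.15 / 37.69 = -57.50 mV

-57.5 mV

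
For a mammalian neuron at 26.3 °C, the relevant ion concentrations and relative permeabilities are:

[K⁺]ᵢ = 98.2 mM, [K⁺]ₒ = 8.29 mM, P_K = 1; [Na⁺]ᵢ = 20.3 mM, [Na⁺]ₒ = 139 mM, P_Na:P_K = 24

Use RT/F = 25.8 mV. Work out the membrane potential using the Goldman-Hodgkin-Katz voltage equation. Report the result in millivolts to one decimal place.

Vm = 25.8 · ln[(Σ P·[cation]ₒ + Σ P·[anion]ᵢ) / (Σ P·[cation]ᵢ + Σ P·[anion]ₒ)]
Numerator = 1×8.29 + 24×139 = 3344
Denominator = 1×98.2 + 24×20.3 = 585.4
Vm = 25.8 · ln(5.7128) = 25.8 × (1.7427) = 44.96 mV

45.0 mV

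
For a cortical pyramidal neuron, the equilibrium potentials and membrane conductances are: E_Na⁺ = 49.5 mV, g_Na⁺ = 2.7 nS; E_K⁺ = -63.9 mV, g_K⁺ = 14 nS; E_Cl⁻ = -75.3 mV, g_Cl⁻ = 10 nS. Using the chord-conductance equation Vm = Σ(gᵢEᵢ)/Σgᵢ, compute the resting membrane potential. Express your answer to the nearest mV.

-57 mV

Σ gᵢEᵢ = 2.7·(49.5) + 14·(-63.9) + 10·(-75.3) = -1513.95
Σ gᵢ = 2.7 + 14 + 10 = 26.7
Vm = -1513.95 / 26.7 = -56.70 mV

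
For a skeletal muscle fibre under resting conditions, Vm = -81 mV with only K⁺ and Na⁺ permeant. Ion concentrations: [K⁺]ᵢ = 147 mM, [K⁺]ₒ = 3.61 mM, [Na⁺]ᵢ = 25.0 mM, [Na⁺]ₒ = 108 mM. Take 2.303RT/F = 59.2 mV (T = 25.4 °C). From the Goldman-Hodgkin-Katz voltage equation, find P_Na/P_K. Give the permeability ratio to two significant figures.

Let α = P_Na/P_K. GHK: Vm = 59.2·log₁₀[(Kₒ + α·Naₒ)/(Kᵢ + α·Naᵢ)].
10^(Vm/59.2) = 10^(-81.0/59.2) = 0.042831
So 0.042831·(Kᵢ + α·Naᵢ) = Kₒ + α·Naₒ → α = (0.042831·147.0 − 3.61) / (108.0 − 0.042831·25.0)
α = (6.296 − 3.61) / (108.0 − 1.071) = 2.686/106.9 = 0.02512

0.025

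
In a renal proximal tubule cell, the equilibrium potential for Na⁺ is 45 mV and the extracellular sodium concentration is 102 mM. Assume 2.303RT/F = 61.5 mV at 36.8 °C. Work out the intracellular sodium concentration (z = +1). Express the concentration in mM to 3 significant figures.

Nernst: E = (61.5/1) · log₁₀([out]/[in]), so log₁₀([out]/[in]) = 45.0 × 1 / 61.5 = 0.7317.
[out]/[in] = 10^(0.7317) = 5.391.
[in] = 102 / 5.391 = 18.92 mM.

18.9 mM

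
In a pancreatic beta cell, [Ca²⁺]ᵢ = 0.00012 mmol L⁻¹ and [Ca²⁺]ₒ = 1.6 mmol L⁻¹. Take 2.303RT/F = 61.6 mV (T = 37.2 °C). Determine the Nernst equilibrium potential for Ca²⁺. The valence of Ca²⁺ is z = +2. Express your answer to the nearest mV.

E = (61.6/z) · log₁₀([Ca²⁺]_out/[Ca²⁺]_in) with z = +2.
= (61.6/2) · log₁₀(1.6/0.00012) = 30.80 · log₁₀(1.333e+04)
= 30.80 · (4.1249) = 127.05 mV

127 mV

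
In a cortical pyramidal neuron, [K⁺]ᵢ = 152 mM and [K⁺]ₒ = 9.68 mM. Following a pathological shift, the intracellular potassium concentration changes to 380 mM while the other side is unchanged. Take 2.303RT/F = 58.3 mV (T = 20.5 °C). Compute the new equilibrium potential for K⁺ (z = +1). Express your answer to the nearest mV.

-93 mV

After the shift: [K⁺]_out = 9.68, [K⁺]_in = 380 mM.
E_new = (58.3/1)·log₁₀(9.68/380) = 58.30 · (-1.5939) = -92.92 mV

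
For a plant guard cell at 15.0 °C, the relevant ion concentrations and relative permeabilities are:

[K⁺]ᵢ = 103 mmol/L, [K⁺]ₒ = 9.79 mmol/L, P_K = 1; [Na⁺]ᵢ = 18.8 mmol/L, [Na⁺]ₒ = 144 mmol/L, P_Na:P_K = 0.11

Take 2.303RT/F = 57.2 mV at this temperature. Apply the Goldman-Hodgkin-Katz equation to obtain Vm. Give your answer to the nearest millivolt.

Vm = 57.2 · log₁₀[(Σ P·[cation]ₒ + Σ P·[anion]ᵢ) / (Σ P·[cation]ᵢ + Σ P·[anion]ₒ)]
Numerator = 1×9.79 + 0.11×144 = 25.63
Denominator = 1×103 + 0.11×18.8 = 105.1
Vm = 57.2 · log₁₀(0.24394) = 57.2 × (-0.6127) = -35.05 mV

-35 mV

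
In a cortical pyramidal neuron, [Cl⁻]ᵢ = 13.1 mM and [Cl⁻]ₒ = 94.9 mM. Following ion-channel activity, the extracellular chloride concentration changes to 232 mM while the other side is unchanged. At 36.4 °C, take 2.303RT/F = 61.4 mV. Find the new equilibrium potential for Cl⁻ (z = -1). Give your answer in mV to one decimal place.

After the shift: [Cl⁻]_out = 232, [Cl⁻]_in = 13.1 mM.
E_new = (61.4/-1)·log₁₀(232/13.1) = -61.40 · (1.2482) = -76.64 mV

-76.6 mV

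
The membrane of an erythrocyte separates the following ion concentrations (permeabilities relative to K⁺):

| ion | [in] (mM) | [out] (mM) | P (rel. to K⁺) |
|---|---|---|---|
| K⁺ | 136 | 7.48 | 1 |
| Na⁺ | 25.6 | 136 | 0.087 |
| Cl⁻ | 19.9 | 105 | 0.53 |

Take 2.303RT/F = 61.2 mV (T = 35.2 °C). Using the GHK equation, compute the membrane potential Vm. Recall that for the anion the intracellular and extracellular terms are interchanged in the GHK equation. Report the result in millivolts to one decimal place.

-49.7 mV

Vm = 61.2 · log₁₀[(Σ P·[cation]ₒ + Σ P·[anion]ᵢ) / (Σ P·[cation]ᵢ + Σ P·[anion]ₒ)]
Numerator = 1×7.48 + 0.087×136 + 0.53×19.9 = 29.86
Denominator = 1×136 + 0.087×25.6 + 0.53×105 = 193.9
Vm = 61.2 · log₁₀(0.15401) = 61.2 × (-0.8125) = -49.72 mV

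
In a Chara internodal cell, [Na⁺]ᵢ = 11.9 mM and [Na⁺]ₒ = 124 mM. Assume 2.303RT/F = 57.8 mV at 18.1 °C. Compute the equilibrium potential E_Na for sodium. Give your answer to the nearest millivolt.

59 mV

E = (57.8/z) · log₁₀([Na⁺]_out/[Na⁺]_in) with z = +1.
= (57.8/1) · log₁₀(124/11.9) = 57.80 · log₁₀(10.42)
= 57.80 · (1.0179) = 58.83 mV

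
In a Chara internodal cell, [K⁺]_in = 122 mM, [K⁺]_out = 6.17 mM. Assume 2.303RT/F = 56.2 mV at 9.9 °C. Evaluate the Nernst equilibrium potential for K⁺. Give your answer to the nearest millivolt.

-73 mV

E = (56.2/z) · log₁₀([K⁺]_out/[K⁺]_in) with z = +1.
= (56.2/1) · log₁₀(6.17/122) = 56.20 · log₁₀(0.05057)
= 56.20 · (-1.2961) = -72.84 mV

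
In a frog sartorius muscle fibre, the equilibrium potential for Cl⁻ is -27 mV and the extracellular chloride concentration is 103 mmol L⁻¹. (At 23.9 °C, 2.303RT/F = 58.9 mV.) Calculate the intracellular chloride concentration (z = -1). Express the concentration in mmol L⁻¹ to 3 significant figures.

35.8 mmol L⁻¹

Nernst: E = (58.9/-1) · log₁₀([out]/[in]), so log₁₀([out]/[in]) = -27.0 × -1 / 58.9 = 0.4584.
[out]/[in] = 10^(0.4584) = 2.873.
[in] = 103 / 2.873 = 35.85 mmol L⁻¹.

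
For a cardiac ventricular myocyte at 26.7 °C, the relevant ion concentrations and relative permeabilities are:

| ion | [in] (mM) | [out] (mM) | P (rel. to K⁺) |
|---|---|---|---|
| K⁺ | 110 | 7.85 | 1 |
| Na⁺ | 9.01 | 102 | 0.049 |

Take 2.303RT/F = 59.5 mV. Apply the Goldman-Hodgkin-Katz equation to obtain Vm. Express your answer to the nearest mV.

Vm = 59.5 · log₁₀[(Σ P·[cation]ₒ + Σ P·[anion]ᵢ) / (Σ P·[cation]ᵢ + Σ P·[anion]ₒ)]
Numerator = 1×7.85 + 0.049×102 = 12.85
Denominator = 1×110 + 0.049×9.01 = 110.4
Vm = 59.5 · log₁₀(0.11633) = 59.5 × (-0.9343) = -55.59 mV

-56 mV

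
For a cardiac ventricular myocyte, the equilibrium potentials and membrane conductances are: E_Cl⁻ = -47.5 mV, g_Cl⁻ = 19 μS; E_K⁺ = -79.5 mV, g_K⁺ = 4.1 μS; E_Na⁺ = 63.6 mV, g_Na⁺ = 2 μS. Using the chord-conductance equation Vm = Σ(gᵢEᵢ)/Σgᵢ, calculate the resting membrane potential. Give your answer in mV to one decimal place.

-43.9 mV

Σ gᵢEᵢ = 19·(-47.5) + 4.1·(-79.5) + 2·(63.6) = -1101.25
Σ gᵢ = 19 + 4.1 + 2 = 25.1
Vm = -1101.25 / 25.1 = -43.87 mV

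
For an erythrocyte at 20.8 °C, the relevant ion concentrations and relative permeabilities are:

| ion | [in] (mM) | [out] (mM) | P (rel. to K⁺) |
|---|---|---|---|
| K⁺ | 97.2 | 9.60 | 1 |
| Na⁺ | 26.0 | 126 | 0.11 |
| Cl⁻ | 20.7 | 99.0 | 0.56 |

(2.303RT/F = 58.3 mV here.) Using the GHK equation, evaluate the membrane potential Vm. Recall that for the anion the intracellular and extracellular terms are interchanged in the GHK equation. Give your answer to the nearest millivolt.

-38 mV

Vm = 58.3 · log₁₀[(Σ P·[cation]ₒ + Σ P·[anion]ᵢ) / (Σ P·[cation]ᵢ + Σ P·[anion]ₒ)]
Numerator = 1×9.60 + 0.11×126 + 0.56×20.7 = 35.05
Denominator = 1×97.2 + 0.11×26.0 + 0.56×99.0 = 155.5
Vm = 58.3 · log₁₀(0.22541) = 58.3 × (-0.6470) = -37.72 mV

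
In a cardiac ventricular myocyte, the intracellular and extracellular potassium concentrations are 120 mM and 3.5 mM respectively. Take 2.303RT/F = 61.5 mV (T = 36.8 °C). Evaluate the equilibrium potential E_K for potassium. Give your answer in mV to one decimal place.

E = (61.5/z) · log₁₀([K⁺]_out/[K⁺]_in) with z = +1.
= (61.5/1) · log₁₀(3.5/120) = 61.50 · log₁₀(0.02917)
= 61.50 · (-1.5351) = -94.41 mV

-94.4 mV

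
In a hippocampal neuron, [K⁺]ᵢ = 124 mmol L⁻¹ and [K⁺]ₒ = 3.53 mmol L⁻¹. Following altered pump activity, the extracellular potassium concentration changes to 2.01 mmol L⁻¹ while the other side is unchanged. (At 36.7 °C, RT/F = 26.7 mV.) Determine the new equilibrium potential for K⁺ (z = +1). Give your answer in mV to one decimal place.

-110.1 mV

After the shift: [K⁺]_out = 2.01, [K⁺]_in = 124 mmol L⁻¹.
E_new = (26.7/1)·ln(2.01/124) = 26.70 · (-4.1221) = -110.06 mV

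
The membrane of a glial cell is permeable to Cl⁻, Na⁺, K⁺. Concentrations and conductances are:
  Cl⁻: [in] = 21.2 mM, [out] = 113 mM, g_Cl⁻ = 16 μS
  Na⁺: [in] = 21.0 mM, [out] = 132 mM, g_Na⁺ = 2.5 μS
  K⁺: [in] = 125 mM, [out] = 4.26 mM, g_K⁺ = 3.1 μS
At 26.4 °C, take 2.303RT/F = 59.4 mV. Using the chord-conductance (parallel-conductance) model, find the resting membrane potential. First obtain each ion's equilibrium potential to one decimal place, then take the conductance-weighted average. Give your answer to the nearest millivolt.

-39 mV

E_Cl⁻ = (59.4/-1)·log₁₀(113/21.2) = -43.2 mV
E_Na⁺ = (59.4/1)·log₁₀(132/21.0) = 47.4 mV
E_K⁺ = (59.4/1)·log₁₀(4.26/125) = -87.2 mV
Vm = (Σ gᵢEᵢ)/(Σ gᵢ) = (16·-43.2 + 2.5·47.4 + 3.1·-87.2) / (16 + 2.5 + 3.1)
= -843.02 / 21.6 = -39.03 mV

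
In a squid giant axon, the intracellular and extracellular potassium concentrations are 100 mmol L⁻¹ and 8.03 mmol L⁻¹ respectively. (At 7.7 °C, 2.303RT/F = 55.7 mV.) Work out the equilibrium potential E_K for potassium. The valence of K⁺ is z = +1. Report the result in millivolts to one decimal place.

E = (55.7/z) · log₁₀([K⁺]_out/[K⁺]_in) with z = +1.
= (55.7/1) · log₁₀(8.03/100) = 55.70 · log₁₀(0.0803)
= 55.70 · (-1.0953) = -61.01 mV

-61.0 mV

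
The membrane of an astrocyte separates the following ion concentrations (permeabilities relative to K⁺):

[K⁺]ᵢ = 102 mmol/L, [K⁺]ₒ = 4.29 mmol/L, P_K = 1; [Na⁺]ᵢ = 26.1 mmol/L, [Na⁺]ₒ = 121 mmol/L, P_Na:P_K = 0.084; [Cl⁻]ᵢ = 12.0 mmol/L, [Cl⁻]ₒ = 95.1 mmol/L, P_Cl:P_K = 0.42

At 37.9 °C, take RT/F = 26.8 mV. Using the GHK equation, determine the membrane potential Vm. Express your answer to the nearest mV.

-54 mV

Vm = 26.8 · ln[(Σ P·[cation]ₒ + Σ P·[anion]ᵢ) / (Σ P·[cation]ᵢ + Σ P·[anion]ₒ)]
Numerator = 1×4.29 + 0.084×121 + 0.42×12.0 = 19.49
Denominator = 1×102 + 0.084×26.1 + 0.42×95.1 = 144.1
Vm = 26.8 · ln(0.13525) = 26.8 × (-2.0006) = -53.62 mV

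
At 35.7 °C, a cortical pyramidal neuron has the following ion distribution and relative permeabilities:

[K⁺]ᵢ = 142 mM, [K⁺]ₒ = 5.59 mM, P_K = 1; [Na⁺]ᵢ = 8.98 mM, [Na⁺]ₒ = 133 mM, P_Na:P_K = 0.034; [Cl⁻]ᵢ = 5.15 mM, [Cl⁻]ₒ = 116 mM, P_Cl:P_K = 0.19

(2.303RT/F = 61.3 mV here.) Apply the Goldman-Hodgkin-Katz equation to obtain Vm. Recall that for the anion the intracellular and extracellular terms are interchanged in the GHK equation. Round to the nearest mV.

-72 mV

Vm = 61.3 · log₁₀[(Σ P·[cation]ₒ + Σ P·[anion]ᵢ) / (Σ P·[cation]ᵢ + Σ P·[anion]ₒ)]
Numerator = 1×5.59 + 0.034×133 + 0.19×5.15 = 11.09
Denominator = 1×142 + 0.034×8.98 + 0.19×116 = 164.3
Vm = 61.3 · log₁₀(0.067483) = 61.3 × (-1.1708) = -71.77 mV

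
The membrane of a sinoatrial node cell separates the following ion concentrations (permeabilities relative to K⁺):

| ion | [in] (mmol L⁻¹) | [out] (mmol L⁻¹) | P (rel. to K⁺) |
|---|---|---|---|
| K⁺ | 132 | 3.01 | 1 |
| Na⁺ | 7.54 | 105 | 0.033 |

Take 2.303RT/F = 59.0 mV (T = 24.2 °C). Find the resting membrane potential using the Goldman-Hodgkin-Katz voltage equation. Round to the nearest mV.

-77 mV

Vm = 59.0 · log₁₀[(Σ P·[cation]ₒ + Σ P·[anion]ᵢ) / (Σ P·[cation]ᵢ + Σ P·[anion]ₒ)]
Numerator = 1×3.01 + 0.033×105 = 6.475
Denominator = 1×132 + 0.033×7.54 = 132.2
Vm = 59.0 · log₁₀(0.048961) = 59.0 × (-1.3102) = -77.30 mV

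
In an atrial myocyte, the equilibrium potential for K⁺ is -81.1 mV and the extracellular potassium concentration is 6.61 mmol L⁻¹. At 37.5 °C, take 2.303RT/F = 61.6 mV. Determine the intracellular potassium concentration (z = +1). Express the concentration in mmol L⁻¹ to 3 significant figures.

Nernst: E = (61.6/1) · log₁₀([out]/[in]), so log₁₀([out]/[in]) = -81.1 × 1 / 61.6 = -1.3166.
[out]/[in] = 10^(-1.3166) = 0.04824.
[in] = 6.61 / 0.04824 = 137 mmol L⁻¹.

137 mmol L⁻¹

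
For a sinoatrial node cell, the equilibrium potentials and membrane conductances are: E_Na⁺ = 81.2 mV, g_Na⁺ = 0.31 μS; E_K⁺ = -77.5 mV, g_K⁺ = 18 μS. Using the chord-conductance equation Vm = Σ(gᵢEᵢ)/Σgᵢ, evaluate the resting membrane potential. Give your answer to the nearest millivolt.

Σ gᵢEᵢ = 0.31·(81.2) + 18·(-77.5) = -1369.83
Σ gᵢ = 0.31 + 18 = 18.31
Vm = -1369.83 / 18.31 = -74.81 mV

-75 mV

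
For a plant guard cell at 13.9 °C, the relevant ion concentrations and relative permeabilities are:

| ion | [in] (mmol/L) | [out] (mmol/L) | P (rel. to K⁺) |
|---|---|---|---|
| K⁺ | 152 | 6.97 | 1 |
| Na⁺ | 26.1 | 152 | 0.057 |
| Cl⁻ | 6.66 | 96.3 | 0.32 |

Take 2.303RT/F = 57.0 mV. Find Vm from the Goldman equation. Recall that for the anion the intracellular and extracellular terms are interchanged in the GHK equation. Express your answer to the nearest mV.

Vm = 57.0 · log₁₀[(Σ P·[cation]ₒ + Σ P·[anion]ᵢ) / (Σ P·[cation]ᵢ + Σ P·[anion]ₒ)]
Numerator = 1×6.97 + 0.057×152 + 0.32×6.66 = 17.77
Denominator = 1×152 + 0.057×26.1 + 0.32×96.3 = 184.3
Vm = 57.0 · log₁₀(0.096391) = 57.0 × (-1.0160) = -57.91 mV

-58 mV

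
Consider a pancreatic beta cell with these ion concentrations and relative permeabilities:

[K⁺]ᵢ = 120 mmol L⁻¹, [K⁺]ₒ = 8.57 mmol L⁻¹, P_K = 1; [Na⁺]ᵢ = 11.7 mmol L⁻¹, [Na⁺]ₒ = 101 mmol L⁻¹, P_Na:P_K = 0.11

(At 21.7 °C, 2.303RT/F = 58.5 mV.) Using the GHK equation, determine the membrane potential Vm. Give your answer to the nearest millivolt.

Vm = 58.5 · log₁₀[(Σ P·[cation]ₒ + Σ P·[anion]ᵢ) / (Σ P·[cation]ᵢ + Σ P·[anion]ₒ)]
Numerator = 1×8.57 + 0.11×101 = 19.68
Denominator = 1×120 + 0.11×11.7 = 121.3
Vm = 58.5 · log₁₀(0.16226) = 58.5 × (-0.7898) = -46.20 mV

-46 mV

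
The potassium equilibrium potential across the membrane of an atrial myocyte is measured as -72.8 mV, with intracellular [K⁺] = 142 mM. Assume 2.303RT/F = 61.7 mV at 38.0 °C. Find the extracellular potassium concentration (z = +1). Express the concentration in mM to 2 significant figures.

9.4 mM

Nernst: E = (61.7/1) · log₁₀([out]/[in]), so log₁₀([out]/[in]) = -72.8 × 1 / 61.7 = -1.1799.
[out]/[in] = 10^(-1.1799) = 0.06608.
[out] = 0.06608 × 142 = 9.384 mM.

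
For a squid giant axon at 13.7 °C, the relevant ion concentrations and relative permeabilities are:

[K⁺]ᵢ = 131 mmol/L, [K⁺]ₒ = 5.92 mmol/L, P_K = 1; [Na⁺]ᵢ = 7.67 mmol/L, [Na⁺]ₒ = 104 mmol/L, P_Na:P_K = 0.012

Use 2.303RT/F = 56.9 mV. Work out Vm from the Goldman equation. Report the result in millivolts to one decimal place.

-71.8 mV

Vm = 56.9 · log₁₀[(Σ P·[cation]ₒ + Σ P·[anion]ᵢ) / (Σ P·[cation]ᵢ + Σ P·[anion]ₒ)]
Numerator = 1×5.92 + 0.012×104 = 7.168
Denominator = 1×131 + 0.012×7.67 = 131.1
Vm = 56.9 · log₁₀(0.054679) = 56.9 × (-1.2622) = -71.82 mV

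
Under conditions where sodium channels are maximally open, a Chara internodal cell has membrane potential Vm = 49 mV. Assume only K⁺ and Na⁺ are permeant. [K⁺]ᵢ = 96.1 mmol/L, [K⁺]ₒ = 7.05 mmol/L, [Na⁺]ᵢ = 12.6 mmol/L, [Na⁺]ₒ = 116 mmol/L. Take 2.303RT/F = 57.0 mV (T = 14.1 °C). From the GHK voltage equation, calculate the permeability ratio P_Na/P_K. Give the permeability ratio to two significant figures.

28

Let α = P_Na/P_K. GHK: Vm = 57.0·log₁₀[(Kₒ + α·Naₒ)/(Kᵢ + α·Naᵢ)].
10^(Vm/57.0) = 10^(49.0/57.0) = 7.2385
So 7.2385·(Kᵢ + α·Naᵢ) = Kₒ + α·Naₒ → α = (7.2385·96.1 − 7.05) / (116.0 − 7.2385·12.6)
α = (695.6 − 7.05) / (116.0 − 91.21) = 688.6/24.79 = 27.77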